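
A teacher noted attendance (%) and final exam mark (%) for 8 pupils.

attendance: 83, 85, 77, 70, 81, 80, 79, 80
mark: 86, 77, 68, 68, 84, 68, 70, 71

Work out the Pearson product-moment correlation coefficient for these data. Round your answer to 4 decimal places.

0.6111

n = 8, Σx = 635, Σy = 592, Σx² = 50545, Σy² = 44194, Σxy = 47133
nΣxy − ΣxΣy = 377064 − 375920 = 1144
nΣx² − (Σx)² = 404360 − 403225 = 1135; nΣy² − (Σy)² = 353552 − 350464 = 3088
r = 1144 / √(1135 × 3088) = 1144 / 1872.1325 ≈ 0.6111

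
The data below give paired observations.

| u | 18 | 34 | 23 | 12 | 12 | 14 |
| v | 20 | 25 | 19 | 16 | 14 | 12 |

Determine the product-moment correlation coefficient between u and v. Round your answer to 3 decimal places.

0.895

n = 6, Σu = 113, Σv = 106, Σu² = 2493, Σv² = 1982, Σuv = 2175
nΣuv − ΣuΣv = 13050 − 11978 = 1072
nΣu² − (Σu)² = 14958 − 12769 = 2189; nΣv² − (Σv)² = 11892 − 11236 = 656
r = 1072 / √(2189 × 656) = 1072 / 1198.3255 ≈ 0.895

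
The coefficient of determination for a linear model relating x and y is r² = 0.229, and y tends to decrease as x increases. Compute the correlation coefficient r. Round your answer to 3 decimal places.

|r| = √0.229 = 0.479
The association is negative, so r = −0.479.

-0.479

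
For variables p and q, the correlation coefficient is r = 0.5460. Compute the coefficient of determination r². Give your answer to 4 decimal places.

r² = (0.5460)² = 0.2981

0.2981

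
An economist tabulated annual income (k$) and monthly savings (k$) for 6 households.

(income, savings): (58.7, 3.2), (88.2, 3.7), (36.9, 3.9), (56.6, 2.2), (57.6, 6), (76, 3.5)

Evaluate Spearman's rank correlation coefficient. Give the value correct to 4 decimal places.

Rank income: 4, 6, 1, 2, 3, 5
Rank savings: 2, 4, 5, 1, 6, 3
d = rank(income) − rank(savings): 2, 2, -4, 1, -3, 2; Σd² = 38
ρ = 1 − 6Σd² / [n(n²−1)] = 1 − 6×38 / (6×35) = 1 − 228/210 ≈ -0.0857

-0.0857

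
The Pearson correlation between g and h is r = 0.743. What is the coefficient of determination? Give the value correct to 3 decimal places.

0.552

r² = (0.743)² = 0.552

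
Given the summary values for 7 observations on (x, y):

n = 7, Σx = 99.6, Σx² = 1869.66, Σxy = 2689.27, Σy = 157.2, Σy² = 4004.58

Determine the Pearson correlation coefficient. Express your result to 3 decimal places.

r = (nΣxy − ΣxΣy) / √[(nΣx² − (Σx)²)(nΣy² − (Σy)²)]
Numerator: 7×2689.27 − 99.6×157.2 = 3167.77
Denominator: √[(13087.62 − 9920.16)(28032.06 − 24711.84)] = √[3167.46 × 3320.22] = 3242.9406
r = 3167.77 / 3242.9406 ≈ 0.977

0.977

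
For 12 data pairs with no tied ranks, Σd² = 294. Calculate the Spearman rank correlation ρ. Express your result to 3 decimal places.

-0.028

ρ = 1 − 6Σd² / [n(n²−1)] = 1 − 6×294 / (12×143)
  = 1 − 1764/1716 = 1 − 1.0280 ≈ -0.028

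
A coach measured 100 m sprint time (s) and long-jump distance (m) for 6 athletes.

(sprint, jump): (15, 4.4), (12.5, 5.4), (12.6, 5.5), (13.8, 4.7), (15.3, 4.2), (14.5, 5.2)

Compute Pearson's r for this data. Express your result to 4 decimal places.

-0.8623

n = 6, Σx = 83.7, Σy = 29.4, Σx² = 1174.79, Σy² = 145.54, Σxy = 407.32
nΣxy − ΣxΣy = 2443.92 − 2460.78 = -16.86
nΣx² − (Σx)² = 7048.74 − 7005.69 = 43.05; nΣy² − (Σy)² = 873.24 − 864.36 = 8.88
r = -16.86 / √(43.05 × 8.88) = -16.86 / 19.5521 ≈ -0.8623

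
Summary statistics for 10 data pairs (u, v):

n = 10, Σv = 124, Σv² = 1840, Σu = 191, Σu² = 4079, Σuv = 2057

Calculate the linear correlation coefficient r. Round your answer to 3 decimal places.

-0.863

r = (nΣuv − ΣuΣv) / √[(nΣu² − (Σu)²)(nΣv² − (Σv)²)]
Numerator: 10×2057 − 191×124 = -3114
Denominator: √[(40790 − 36481)(18400 − 15376)] = √[4309 × 3024] = 3609.7668
r = -3114 / 3609.7668 ≈ -0.863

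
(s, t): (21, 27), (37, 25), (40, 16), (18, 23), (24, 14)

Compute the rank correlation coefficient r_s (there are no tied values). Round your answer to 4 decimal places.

Rank s: 2, 4, 5, 1, 3
Rank t: 5, 4, 2, 3, 1
d = rank(s) − rank(t): -3, 0, 3, -2, 2; Σd² = 26
ρ = 1 − 6Σd² / [n(n²−1)] = 1 − 6×26 / (5×24) = 1 − 156/120 ≈ -0.3000

-0.3000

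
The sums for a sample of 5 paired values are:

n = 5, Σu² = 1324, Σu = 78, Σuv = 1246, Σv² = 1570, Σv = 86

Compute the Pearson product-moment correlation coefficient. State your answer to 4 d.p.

r = (nΣuv − ΣuΣv) / √[(nΣu² − (Σu)²)(nΣv² − (Σv)²)]
Numerator: 5×1246 − 78×86 = -478
Denominator: √[(6620 − 6084)(7850 − 7396)] = √[536 × 454] = 493.2991
r = -478 / 493.2991 ≈ -0.9690

-0.9690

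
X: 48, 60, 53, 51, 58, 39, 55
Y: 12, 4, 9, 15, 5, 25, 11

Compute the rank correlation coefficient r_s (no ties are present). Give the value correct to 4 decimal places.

Rank X: 2, 7, 4, 3, 6, 1, 5
Rank Y: 5, 1, 3, 6, 2, 7, 4
d = rank(X) − rank(Y): -3, 6, 1, -3, 4, -6, 1; Σd² = 108
ρ = 1 − 6Σd² / [n(n²−1)] = 1 − 6×108 / (7×48) = 1 − 648/336 ≈ -0.9286

-0.9286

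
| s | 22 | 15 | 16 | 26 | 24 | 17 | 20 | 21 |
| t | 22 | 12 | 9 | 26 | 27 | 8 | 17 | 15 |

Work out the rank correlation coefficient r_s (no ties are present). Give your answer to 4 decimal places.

0.8571

Rank s: 6, 1, 2, 8, 7, 3, 4, 5
Rank t: 6, 3, 2, 7, 8, 1, 5, 4
d = rank(s) − rank(t): 0, -2, 0, 1, -1, 2, -1, 1; Σd² = 12
ρ = 1 − 6Σd² / [n(n²−1)] = 1 − 6×12 / (8×63) = 1 − 72/504 ≈ 0.8571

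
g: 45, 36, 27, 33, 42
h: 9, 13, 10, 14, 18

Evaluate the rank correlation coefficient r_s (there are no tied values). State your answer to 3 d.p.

-0.100

Rank g: 5, 3, 1, 2, 4
Rank h: 1, 3, 2, 4, 5
d = rank(g) − rank(h): 4, 0, -1, -2, -1; Σd² = 22
ρ = 1 − 6Σd² / [n(n²−1)] = 1 − 6×22 / (5×24) = 1 − 132/120 ≈ -0.100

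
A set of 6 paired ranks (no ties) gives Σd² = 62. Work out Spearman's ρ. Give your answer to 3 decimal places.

ρ = 1 − 6Σd² / [n(n²−1)] = 1 − 6×62 / (6×35)
  = 1 − 372/210 = 1 − 1.7714 ≈ -0.771

-0.771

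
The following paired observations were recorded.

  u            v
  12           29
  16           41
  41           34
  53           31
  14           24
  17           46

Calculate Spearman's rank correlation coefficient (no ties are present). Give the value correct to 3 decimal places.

Rank u: 1, 3, 5, 6, 2, 4
Rank v: 2, 5, 4, 3, 1, 6
d = rank(u) − rank(v): -1, -2, 1, 3, 1, -2; Σd² = 20
ρ = 1 − 6Σd² / [n(n²−1)] = 1 − 6×20 / (6×35) = 1 − 120/210 ≈ 0.429

0.429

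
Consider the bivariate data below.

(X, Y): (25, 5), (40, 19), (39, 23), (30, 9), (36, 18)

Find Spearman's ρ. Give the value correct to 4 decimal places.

0.9000

Rank X: 1, 5, 4, 2, 3
Rank Y: 1, 4, 5, 2, 3
d = rank(X) − rank(Y): 0, 1, -1, 0, 0; Σd² = 2
ρ = 1 − 6Σd² / [n(n²−1)] = 1 − 6×2 / (5×24) = 1 − 12/120 ≈ 0.9000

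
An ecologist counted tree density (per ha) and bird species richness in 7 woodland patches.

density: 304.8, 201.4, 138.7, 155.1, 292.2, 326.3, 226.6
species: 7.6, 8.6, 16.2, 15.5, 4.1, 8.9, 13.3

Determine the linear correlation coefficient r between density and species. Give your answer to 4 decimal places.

n = 7, Σx = 1645.1, Σy = 74.2, Σx² = 419958.79, Σy² = 907.32, Σxy = 15815.38
nΣxy − ΣxΣy = 110707.66 − 122066.42 = -11358.76
nΣx² − (Σx)² = 2939711.53 − 2706354.01 = 233357.52; nΣy² − (Σy)² = 6351.24 − 5505.64 = 845.6
r = -11358.76 / √(233357.52 × 845.6) = -11358.76 / 14047.3171 ≈ -0.8086

-0.8086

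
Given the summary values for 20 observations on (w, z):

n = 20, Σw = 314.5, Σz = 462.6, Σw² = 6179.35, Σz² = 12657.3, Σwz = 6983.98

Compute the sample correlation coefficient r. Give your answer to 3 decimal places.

r = (nΣwz − ΣwΣz) / √[(nΣw² − (Σw)²)(nΣz² − (Σz)²)]
Numerator: 20×6983.98 − 314.5×462.6 = -5808.1
Denominator: √[(123587 − 98910.25)(253146 − 213998.76)] = √[24676.75 × 39147.24] = 31080.9693
r = -5808.1 / 31080.9693 ≈ -0.187

-0.187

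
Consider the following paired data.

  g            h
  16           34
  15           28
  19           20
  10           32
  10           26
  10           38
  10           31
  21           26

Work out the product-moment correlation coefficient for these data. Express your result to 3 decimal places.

-0.570

n = 8, Σg = 111, Σh = 235, Σg² = 1683, Σh² = 7121, Σgh = 3160
nΣgh − ΣgΣh = 25280 − 26085 = -805
nΣg² − (Σg)² = 13464 − 12321 = 1143; nΣh² − (Σh)² = 56968 − 55225 = 1743
r = -805 / √(1143 × 1743) = -805 / 1411.4705 ≈ -0.570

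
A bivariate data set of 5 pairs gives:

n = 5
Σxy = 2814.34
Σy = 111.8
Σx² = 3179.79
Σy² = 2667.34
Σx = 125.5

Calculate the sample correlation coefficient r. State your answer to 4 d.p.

r = (nΣxy − ΣxΣy) / √[(nΣx² − (Σx)²)(nΣy² − (Σy)²)]
Numerator: 5×2814.34 − 125.5×111.8 = 40.8
Denominator: √[(15898.95 − 15750.25)(13336.7 − 12499.24)] = √[148.7 × 837.46] = 352.8885
r = 40.8 / 352.8885 ≈ 0.1156

0.1156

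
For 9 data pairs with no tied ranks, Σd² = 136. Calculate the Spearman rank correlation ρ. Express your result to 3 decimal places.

-0.133

ρ = 1 − 6Σd² / [n(n²−1)] = 1 − 6×136 / (9×80)
  = 1 − 816/720 = 1 − 1.1333 ≈ -0.133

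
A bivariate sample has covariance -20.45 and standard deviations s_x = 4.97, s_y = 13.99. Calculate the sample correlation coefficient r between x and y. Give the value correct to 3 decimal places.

-0.294

r = Cov(x,y) / (s_x · s_y) = -20.45 / (4.97 × 13.99)
  = -20.45 / 69.5303 ≈ -0.294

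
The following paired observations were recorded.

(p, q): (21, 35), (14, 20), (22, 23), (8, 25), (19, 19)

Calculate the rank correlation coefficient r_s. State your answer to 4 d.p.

0.1000

Rank p: 4, 2, 5, 1, 3
Rank q: 5, 2, 3, 4, 1
d = rank(p) − rank(q): -1, 0, 2, -3, 2; Σd² = 18
ρ = 1 − 6Σd² / [n(n²−1)] = 1 − 6×18 / (5×24) = 1 − 108/120 ≈ 0.1000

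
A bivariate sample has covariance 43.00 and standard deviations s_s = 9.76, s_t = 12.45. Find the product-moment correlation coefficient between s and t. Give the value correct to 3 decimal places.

r = Cov(s,t) / (s_s · s_t) = 43.00 / (9.76 × 12.45)
  = 43.00 / 121.5120 ≈ 0.354

0.354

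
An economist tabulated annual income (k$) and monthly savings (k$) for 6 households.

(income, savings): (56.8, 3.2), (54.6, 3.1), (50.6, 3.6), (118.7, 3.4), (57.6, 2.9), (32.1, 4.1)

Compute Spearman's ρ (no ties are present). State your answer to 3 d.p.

-0.600

Rank income: 4, 3, 2, 6, 5, 1
Rank savings: 3, 2, 5, 4, 1, 6
d = rank(income) − rank(savings): 1, 1, -3, 2, 4, -5; Σd² = 56
ρ = 1 − 6Σd² / [n(n²−1)] = 1 − 6×56 / (6×35) = 1 − 336/210 ≈ -0.600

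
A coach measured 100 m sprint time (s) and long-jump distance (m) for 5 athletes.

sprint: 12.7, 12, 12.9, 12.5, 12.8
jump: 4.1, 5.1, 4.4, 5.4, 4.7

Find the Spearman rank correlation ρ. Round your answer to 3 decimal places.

-0.600

Rank sprint: 3, 1, 5, 2, 4
Rank jump: 1, 4, 2, 5, 3
d = rank(sprint) − rank(jump): 2, -3, 3, -3, 1; Σd² = 32
ρ = 1 − 6Σd² / [n(n²−1)] = 1 − 6×32 / (5×24) = 1 − 192/120 ≈ -0.600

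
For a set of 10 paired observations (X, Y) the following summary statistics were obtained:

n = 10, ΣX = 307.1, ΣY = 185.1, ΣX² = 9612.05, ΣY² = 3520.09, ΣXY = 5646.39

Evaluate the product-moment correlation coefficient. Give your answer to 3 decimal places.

r = (nΣXY − ΣXΣY) / √[(nΣX² − (ΣX)²)(nΣY² − (ΣY)²)]
Numerator: 10×5646.39 − 307.1×185.1 = -380.31
Denominator: √[(96120.5 − 94310.41)(35200.9 − 34262.01)] = √[1810.09 × 938.89] = 1303.6393
r = -380.31 / 1303.6393 ≈ -0.292

-0.292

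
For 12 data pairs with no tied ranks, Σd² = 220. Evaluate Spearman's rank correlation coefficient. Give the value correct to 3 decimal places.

0.231

ρ = 1 − 6Σd² / [n(n²−1)] = 1 − 6×220 / (12×143)
  = 1 − 1320/1716 = 1 − 0.7692 ≈ 0.231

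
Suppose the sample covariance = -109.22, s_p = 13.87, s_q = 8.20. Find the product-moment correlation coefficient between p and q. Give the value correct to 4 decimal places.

-0.9603

r = Cov(p,q) / (s_p · s_q) = -109.22 / (13.87 × 8.20)
  = -109.22 / 113.7340 ≈ -0.9603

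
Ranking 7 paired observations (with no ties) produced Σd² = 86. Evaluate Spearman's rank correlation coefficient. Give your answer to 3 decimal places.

ρ = 1 − 6Σd² / [n(n²−1)] = 1 − 6×86 / (7×48)
  = 1 − 516/336 = 1 − 1.5357 ≈ -0.536

-0.536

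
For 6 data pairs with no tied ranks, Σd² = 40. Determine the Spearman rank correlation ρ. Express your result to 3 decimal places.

-0.143

ρ = 1 − 6Σd² / [n(n²−1)] = 1 − 6×40 / (6×35)
  = 1 − 240/210 = 1 − 1.1429 ≈ -0.143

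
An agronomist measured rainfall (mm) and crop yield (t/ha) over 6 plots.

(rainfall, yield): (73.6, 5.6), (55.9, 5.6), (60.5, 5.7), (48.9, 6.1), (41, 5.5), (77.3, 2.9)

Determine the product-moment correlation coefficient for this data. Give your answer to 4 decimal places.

n = 6, Σx = 357.2, Σy = 31.4, Σx² = 22249.52, Σy² = 171.08, Σxy = 1818.01
nΣxy − ΣxΣy = 10908.06 − 11216.08 = -308.02
nΣx² − (Σx)² = 133497.12 − 127591.84 = 5905.28; nΣy² − (Σy)² = 1026.48 − 985.96 = 40.52
r = -308.02 / √(5905.28 × 40.52) = -308.02 / 489.1645 ≈ -0.6297

-0.6297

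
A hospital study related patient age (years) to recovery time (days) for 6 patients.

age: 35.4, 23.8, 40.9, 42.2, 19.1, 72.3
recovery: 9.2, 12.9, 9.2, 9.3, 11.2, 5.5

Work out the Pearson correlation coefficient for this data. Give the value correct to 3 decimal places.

n = 6, Σx = 233.7, Σy = 57.3, Σx² = 10865.35, Σy² = 577.87, Σxy = 2013.01
nΣxy − ΣxΣy = 12078.06 − 13391.01 = -1312.95
nΣx² − (Σx)² = 65192.1 − 54615.69 = 10576.41; nΣy² − (Σy)² = 3467.22 − 3283.29 = 183.93
r = -1312.95 / √(10576.41 × 183.93) = -1312.95 / 1394.7470 ≈ -0.941

-0.941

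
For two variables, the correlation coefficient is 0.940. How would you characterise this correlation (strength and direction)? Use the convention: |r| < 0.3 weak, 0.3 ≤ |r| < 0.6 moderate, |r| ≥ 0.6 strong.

r = 0.940 > 0 so the relationship is positive.
|r| = 0.940, which falls in the strong range.

strong positive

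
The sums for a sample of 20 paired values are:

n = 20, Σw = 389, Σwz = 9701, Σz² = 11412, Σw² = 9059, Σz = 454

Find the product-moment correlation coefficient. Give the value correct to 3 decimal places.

r = (nΣwz − ΣwΣz) / √[(nΣw² − (Σw)²)(nΣz² − (Σz)²)]
Numerator: 20×9701 − 389×454 = 17414
Denominator: √[(181180 − 151321)(228240 − 206116)] = √[29859 × 22124] = 25702.1500
r = 17414 / 25702.1500 ≈ 0.678

0.678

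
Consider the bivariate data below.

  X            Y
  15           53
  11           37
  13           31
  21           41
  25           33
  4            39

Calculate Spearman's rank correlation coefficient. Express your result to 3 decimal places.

0.029

Rank X: 4, 2, 3, 5, 6, 1
Rank Y: 6, 3, 1, 5, 2, 4
d = rank(X) − rank(Y): -2, -1, 2, 0, 4, -3; Σd² = 34
ρ = 1 − 6Σd² / [n(n²−1)] = 1 − 6×34 / (6×35) = 1 − 204/210 ≈ 0.029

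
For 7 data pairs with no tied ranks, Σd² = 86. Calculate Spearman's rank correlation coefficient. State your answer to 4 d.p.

-0.5357

ρ = 1 − 6Σd² / [n(n²−1)] = 1 − 6×86 / (7×48)
  = 1 − 516/336 = 1 − 1.53571 ≈ -0.5357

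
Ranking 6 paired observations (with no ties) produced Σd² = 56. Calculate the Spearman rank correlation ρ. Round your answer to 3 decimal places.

-0.600

ρ = 1 − 6Σd² / [n(n²−1)] = 1 − 6×56 / (6×35)
  = 1 − 336/210 = 1 − 1.6000 ≈ -0.600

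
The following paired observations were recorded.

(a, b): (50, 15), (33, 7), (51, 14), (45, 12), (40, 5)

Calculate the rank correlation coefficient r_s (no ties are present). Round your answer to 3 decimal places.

0.800

Rank a: 4, 1, 5, 3, 2
Rank b: 5, 2, 4, 3, 1
d = rank(a) − rank(b): -1, -1, 1, 0, 1; Σd² = 4
ρ = 1 − 6Σd² / [n(n²−1)] = 1 − 6×4 / (5×24) = 1 − 24/120 ≈ 0.800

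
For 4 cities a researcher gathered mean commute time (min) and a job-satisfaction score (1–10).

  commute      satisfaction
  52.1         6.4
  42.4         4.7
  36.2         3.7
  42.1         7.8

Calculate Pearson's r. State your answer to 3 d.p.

n = 4, Σx = 172.8, Σy = 22.6, Σx² = 7595.02, Σy² = 137.58, Σxy = 995.04
nΣxy − ΣxΣy = 3980.16 − 3905.28 = 74.88
nΣx² − (Σx)² = 30380.08 − 29859.84 = 520.24; nΣy² − (Σy)² = 550.32 − 510.76 = 39.56
r = 74.88 / √(520.24 × 39.56) = 74.88 / 143.4597 ≈ 0.522

0.522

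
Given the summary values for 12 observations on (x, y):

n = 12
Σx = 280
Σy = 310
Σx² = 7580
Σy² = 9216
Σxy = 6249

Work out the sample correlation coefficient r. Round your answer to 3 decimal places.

-0.876

r = (nΣxy − ΣxΣy) / √[(nΣx² − (Σx)²)(nΣy² − (Σy)²)]
Numerator: 12×6249 − 280×310 = -11812
Denominator: √[(90960 − 78400)(110592 − 96100)] = √[12560 × 14492] = 13491.4610
r = -11812 / 13491.4610 ≈ -0.876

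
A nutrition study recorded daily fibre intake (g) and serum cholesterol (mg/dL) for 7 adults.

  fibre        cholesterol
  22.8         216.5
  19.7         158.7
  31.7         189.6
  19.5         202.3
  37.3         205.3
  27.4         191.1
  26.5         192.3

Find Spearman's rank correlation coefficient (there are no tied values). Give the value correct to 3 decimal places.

0.036

Rank fibre: 3, 2, 6, 1, 7, 5, 4
Rank cholesterol: 7, 1, 2, 5, 6, 3, 4
d = rank(fibre) − rank(cholesterol): -4, 1, 4, -4, 1, 2, 0; Σd² = 54
ρ = 1 − 6Σd² / [n(n²−1)] = 1 − 6×54 / (7×48) = 1 − 324/336 ≈ 0.036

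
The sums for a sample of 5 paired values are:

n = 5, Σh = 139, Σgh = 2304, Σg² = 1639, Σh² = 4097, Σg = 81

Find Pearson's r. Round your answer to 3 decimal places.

r = (nΣgh − ΣgΣh) / √[(nΣg² − (Σg)²)(nΣh² − (Σh)²)]
Numerator: 5×2304 − 81×139 = 261
Denominator: √[(8195 − 6561)(20485 − 19321)] = √[1634 × 1164] = 1379.1215
r = 261 / 1379.1215 ≈ 0.189

0.189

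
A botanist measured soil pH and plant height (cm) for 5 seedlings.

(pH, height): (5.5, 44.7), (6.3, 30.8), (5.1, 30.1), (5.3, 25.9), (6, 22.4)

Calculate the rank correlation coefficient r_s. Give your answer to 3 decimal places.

Rank pH: 3, 5, 1, 2, 4
Rank height: 5, 4, 3, 2, 1
d = rank(pH) − rank(height): -2, 1, -2, 0, 3; Σd² = 18
ρ = 1 − 6Σd² / [n(n²−1)] = 1 − 6×18 / (5×24) = 1 − 108/120 ≈ 0.100

0.100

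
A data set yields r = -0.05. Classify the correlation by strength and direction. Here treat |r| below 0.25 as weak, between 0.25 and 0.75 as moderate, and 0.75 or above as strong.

weak negative

r = -0.05 < 0 so the relationship is negative.
|r| = 0.05, which falls in the weak range.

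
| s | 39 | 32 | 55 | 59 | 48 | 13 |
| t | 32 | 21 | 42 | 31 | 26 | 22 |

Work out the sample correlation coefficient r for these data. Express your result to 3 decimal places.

0.694

n = 6, Σs = 246, Σt = 174, Σs² = 11524, Σt² = 5350, Σst = 7593
nΣst − ΣsΣt = 45558 − 42804 = 2754
nΣs² − (Σs)² = 69144 − 60516 = 8628; nΣt² − (Σt)² = 32100 − 30276 = 1824
r = 2754 / √(8628 × 1824) = 2754 / 3967.0483 ≈ 0.694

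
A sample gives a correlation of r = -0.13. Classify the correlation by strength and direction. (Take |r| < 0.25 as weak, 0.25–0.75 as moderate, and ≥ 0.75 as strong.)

weak negative

r = -0.13 < 0 so the relationship is negative.
|r| = 0.13, which falls in the weak range.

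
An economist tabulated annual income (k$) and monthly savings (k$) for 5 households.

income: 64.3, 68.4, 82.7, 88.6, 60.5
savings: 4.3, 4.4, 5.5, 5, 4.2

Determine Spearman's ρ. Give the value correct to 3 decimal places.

Rank income: 2, 3, 4, 5, 1
Rank savings: 2, 3, 5, 4, 1
d = rank(income) − rank(savings): 0, 0, -1, 1, 0; Σd² = 2
ρ = 1 − 6Σd² / [n(n²−1)] = 1 − 6×2 / (5×24) = 1 − 12/120 ≈ 0.900

0.900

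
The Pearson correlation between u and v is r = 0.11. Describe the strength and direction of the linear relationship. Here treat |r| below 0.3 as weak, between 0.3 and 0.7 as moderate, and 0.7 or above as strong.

weak positive

r = 0.11 > 0 so the relationship is positive.
|r| = 0.11, which falls in the weak range.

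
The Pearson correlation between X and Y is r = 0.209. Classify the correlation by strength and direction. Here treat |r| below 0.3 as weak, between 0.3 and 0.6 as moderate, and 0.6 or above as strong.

weak positive

r = 0.209 > 0 so the relationship is positive.
|r| = 0.209, which falls in the weak range.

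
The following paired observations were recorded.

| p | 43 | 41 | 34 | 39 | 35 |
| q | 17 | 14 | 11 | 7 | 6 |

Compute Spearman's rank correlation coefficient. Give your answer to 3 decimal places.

0.700

Rank p: 5, 4, 1, 3, 2
Rank q: 5, 4, 3, 2, 1
d = rank(p) − rank(q): 0, 0, -2, 1, 1; Σd² = 6
ρ = 1 − 6Σd² / [n(n²−1)] = 1 − 6×6 / (5×24) = 1 − 36/120 ≈ 0.700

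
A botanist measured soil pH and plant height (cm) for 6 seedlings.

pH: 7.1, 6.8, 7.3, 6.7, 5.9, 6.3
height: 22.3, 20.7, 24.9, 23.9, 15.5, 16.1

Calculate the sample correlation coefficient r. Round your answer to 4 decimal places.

n = 6, Σx = 40.1, Σy = 123.4, Σx² = 269.33, Σy² = 2616.46, Σxy = 833.87
nΣxy − ΣxΣy = 5003.22 − 4948.34 = 54.88
nΣx² − (Σx)² = 1615.98 − 1608.01 = 7.97; nΣy² − (Σy)² = 15698.76 − 15227.56 = 471.2
r = 54.88 / √(7.97 × 471.2) = 54.88 / 61.2818 ≈ 0.8955

0.8955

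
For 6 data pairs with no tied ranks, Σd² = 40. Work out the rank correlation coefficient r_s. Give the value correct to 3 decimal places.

-0.143

ρ = 1 − 6Σd² / [n(n²−1)] = 1 − 6×40 / (6×35)
  = 1 − 240/210 = 1 − 1.1429 ≈ -0.143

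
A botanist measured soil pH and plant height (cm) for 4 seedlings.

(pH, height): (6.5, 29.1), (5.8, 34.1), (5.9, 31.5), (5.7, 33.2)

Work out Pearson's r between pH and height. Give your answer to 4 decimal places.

n = 4, Σx = 23.9, Σy = 127.9, Σx² = 143.19, Σy² = 4104.11, Σxy = 762.02
nΣxy − ΣxΣy = 3048.08 − 3056.81 = -8.73
nΣx² − (Σx)² = 572.76 − 571.21 = 1.55; nΣy² − (Σy)² = 16416.44 − 16358.41 = 58.03
r = -8.73 / √(1.55 × 58.03) = -8.73 / 9.4840 ≈ -0.9205

-0.9205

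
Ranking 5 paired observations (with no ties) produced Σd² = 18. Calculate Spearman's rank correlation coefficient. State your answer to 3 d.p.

ρ = 1 − 6Σd² / [n(n²−1)] = 1 − 6×18 / (5×24)
  = 1 − 108/120 = 1 − 0.9000 ≈ 0.100

0.100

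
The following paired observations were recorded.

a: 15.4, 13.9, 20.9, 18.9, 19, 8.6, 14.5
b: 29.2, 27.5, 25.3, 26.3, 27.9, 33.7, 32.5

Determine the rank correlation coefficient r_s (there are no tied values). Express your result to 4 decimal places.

-0.7143

Rank a: 4, 2, 7, 5, 6, 1, 3
Rank b: 5, 3, 1, 2, 4, 7, 6
d = rank(a) − rank(b): -1, -1, 6, 3, 2, -6, -3; Σd² = 96
ρ = 1 − 6Σd² / [n(n²−1)] = 1 − 6×96 / (7×48) = 1 − 576/336 ≈ -0.7143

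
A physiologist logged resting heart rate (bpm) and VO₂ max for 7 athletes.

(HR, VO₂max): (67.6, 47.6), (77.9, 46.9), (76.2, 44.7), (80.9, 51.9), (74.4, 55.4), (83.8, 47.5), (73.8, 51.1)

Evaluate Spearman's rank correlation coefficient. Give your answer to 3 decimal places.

Rank HR: 1, 5, 4, 6, 3, 7, 2
Rank VO₂max: 4, 2, 1, 6, 7, 3, 5
d = rank(HR) − rank(VO₂max): -3, 3, 3, 0, -4, 4, -3; Σd² = 68
ρ = 1 − 6Σd² / [n(n²−1)] = 1 − 6×68 / (7×48) = 1 − 408/336 ≈ -0.214

-0.214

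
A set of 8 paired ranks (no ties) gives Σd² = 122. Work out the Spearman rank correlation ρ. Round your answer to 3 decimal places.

-0.452

ρ = 1 − 6Σd² / [n(n²−1)] = 1 − 6×122 / (8×63)
  = 1 − 732/504 = 1 − 1.4524 ≈ -0.452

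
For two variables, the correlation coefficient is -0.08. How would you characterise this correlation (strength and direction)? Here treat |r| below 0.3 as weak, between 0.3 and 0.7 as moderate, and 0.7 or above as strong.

weak negative

r = -0.08 < 0 so the relationship is negative.
|r| = 0.08, which falls in the weak range.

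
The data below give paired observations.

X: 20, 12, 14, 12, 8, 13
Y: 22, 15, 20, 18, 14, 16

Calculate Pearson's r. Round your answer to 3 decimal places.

n = 6, ΣX = 79, ΣY = 105, ΣX² = 1117, ΣY² = 1885, ΣXY = 1436
nΣXY − ΣXΣY = 8616 − 8295 = 321
nΣX² − (ΣX)² = 6702 − 6241 = 461; nΣY² − (ΣY)² = 11310 − 11025 = 285
r = 321 / √(461 × 285) = 321 / 362.4707 ≈ 0.886

0.886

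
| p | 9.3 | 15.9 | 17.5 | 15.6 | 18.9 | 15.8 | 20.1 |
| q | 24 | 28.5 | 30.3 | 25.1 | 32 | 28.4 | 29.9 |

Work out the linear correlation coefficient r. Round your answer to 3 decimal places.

0.845

n = 7, Σp = 113.1, Σq = 198.2, Σp² = 1899.77, Σq² = 5660.92, Σpq = 3252.67
nΣpq − ΣpΣq = 22768.69 − 22416.42 = 352.27
nΣp² − (Σp)² = 13298.39 − 12791.61 = 506.78; nΣq² − (Σq)² = 39626.44 − 39283.24 = 343.2
r = 352.27 / √(506.78 × 343.2) = 352.27 / 417.0454 ≈ 0.845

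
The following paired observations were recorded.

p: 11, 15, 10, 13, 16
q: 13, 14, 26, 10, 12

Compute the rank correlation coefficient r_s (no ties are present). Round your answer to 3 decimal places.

-0.500

Rank p: 2, 4, 1, 3, 5
Rank q: 3, 4, 5, 1, 2
d = rank(p) − rank(q): -1, 0, -4, 2, 3; Σd² = 30
ρ = 1 − 6Σd² / [n(n²−1)] = 1 − 6×30 / (5×24) = 1 − 180/120 ≈ -0.500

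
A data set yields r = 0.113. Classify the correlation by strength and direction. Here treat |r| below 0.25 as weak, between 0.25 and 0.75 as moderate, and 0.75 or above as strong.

weak positive

r = 0.113 > 0 so the relationship is positive.
|r| = 0.113, which falls in the weak range.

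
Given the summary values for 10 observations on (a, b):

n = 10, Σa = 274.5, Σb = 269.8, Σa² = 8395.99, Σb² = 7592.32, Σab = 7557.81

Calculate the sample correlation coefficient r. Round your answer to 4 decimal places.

r = (nΣab − ΣaΣb) / √[(nΣa² − (Σa)²)(nΣb² − (Σb)²)]
Numerator: 10×7557.81 − 274.5×269.8 = 1518
Denominator: √[(83959.9 − 75350.25)(75923.2 − 72792.04)] = √[8609.65 × 3131.16] = 5192.1279
r = 1518 / 5192.1279 ≈ 0.2924

0.2924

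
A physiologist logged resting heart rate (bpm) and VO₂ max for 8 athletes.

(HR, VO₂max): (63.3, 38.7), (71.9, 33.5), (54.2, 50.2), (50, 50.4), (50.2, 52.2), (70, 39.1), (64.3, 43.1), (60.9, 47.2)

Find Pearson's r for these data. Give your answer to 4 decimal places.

n = 8, Σx = 484.8, Σy = 354.4, Σx² = 29877.48, Σy² = 16019.24, Σxy = 21102.45
nΣxy − ΣxΣy = 168819.6 − 171813.12 = -2993.52
nΣx² − (Σx)² = 239019.84 − 235031.04 = 3988.8; nΣy² − (Σy)² = 128153.92 − 125599.36 = 2554.56
r = -2993.52 / √(3988.8 × 2554.56) = -2993.52 / 3192.1198 ≈ -0.9378

-0.9378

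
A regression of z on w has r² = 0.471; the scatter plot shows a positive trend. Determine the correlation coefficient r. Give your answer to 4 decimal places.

0.6863

|r| = √0.471 = 0.6863
The association is positive, so r = 0.6863.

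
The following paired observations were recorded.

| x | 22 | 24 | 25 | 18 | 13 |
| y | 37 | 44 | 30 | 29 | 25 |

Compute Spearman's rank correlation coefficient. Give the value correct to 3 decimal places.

Rank x: 3, 4, 5, 2, 1
Rank y: 4, 5, 3, 2, 1
d = rank(x) − rank(y): -1, -1, 2, 0, 0; Σd² = 6
ρ = 1 − 6Σd² / [n(n²−1)] = 1 − 6×6 / (5×24) = 1 − 36/120 ≈ 0.700

0.700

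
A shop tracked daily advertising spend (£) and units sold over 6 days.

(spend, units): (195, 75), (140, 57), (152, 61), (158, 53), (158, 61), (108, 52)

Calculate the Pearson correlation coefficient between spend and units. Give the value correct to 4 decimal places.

n = 6, Σx = 911, Σy = 359, Σx² = 142321, Σy² = 21829, Σxy = 55505
nΣxy − ΣxΣy = 333030 − 327049 = 5981
nΣx² − (Σx)² = 853926 − 829921 = 24005; nΣy² − (Σy)² = 130974 − 128881 = 2093
r = 5981 / √(24005 × 2093) = 5981 / 7088.1919 ≈ 0.8438

0.8438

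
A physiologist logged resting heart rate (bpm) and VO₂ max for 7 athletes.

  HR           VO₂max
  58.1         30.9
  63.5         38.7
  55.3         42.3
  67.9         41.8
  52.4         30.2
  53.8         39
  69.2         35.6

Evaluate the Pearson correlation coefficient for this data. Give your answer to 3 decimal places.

n = 7, Σx = 420.2, Σy = 258.5, Σx² = 25505.2, Σy² = 9689.43, Σxy = 15574.35
nΣxy − ΣxΣy = 109020.45 − 108621.7 = 398.75
nΣx² − (Σx)² = 178536.4 − 176568.04 = 1968.36; nΣy² − (Σy)² = 67826.01 − 66822.25 = 1003.76
r = 398.75 / √(1968.36 × 1003.76) = 398.75 / 1405.6177 ≈ 0.284

0.284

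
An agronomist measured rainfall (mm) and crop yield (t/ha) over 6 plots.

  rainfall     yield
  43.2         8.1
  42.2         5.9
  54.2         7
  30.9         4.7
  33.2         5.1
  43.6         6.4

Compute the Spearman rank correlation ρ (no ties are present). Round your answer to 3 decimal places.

0.829

Rank rainfall: 4, 3, 6, 1, 2, 5
Rank yield: 6, 3, 5, 1, 2, 4
d = rank(rainfall) − rank(yield): -2, 0, 1, 0, 0, 1; Σd² = 6
ρ = 1 − 6Σd² / [n(n²−1)] = 1 − 6×6 / (6×35) = 1 − 36/210 ≈ 0.829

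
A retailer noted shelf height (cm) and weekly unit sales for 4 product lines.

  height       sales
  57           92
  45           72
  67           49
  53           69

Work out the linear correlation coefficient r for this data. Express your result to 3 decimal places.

n = 4, Σx = 222, Σy = 282, Σx² = 12572, Σy² = 20810, Σxy = 15424
nΣxy − ΣxΣy = 61696 − 62604 = -908
nΣx² − (Σx)² = 50288 − 49284 = 1004; nΣy² − (Σy)² = 83240 − 79524 = 3716
r = -908 / √(1004 × 3716) = -908 / 1931.5445 ≈ -0.470

-0.470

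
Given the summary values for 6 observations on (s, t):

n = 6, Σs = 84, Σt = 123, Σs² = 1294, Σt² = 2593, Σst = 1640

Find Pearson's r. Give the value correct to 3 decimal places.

r = (nΣst − ΣsΣt) / √[(nΣs² − (Σs)²)(nΣt² − (Σt)²)]
Numerator: 6×1640 − 84×123 = -492
Denominator: √[(7764 − 7056)(15558 − 15129)] = √[708 × 429] = 551.1189
r = -492 / 551.1189 ≈ -0.893

-0.893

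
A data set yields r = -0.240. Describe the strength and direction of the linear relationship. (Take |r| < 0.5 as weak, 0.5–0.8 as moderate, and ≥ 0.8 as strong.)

r = -0.240 < 0 so the relationship is negative.
|r| = 0.240, which falls in the weak range.

weak negative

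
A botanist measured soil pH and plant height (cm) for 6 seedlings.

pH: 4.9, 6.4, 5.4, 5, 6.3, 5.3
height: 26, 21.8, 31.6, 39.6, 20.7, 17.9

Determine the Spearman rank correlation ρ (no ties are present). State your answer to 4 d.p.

-0.3714

Rank pH: 1, 6, 4, 2, 5, 3
Rank height: 4, 3, 5, 6, 2, 1
d = rank(pH) − rank(height): -3, 3, -1, -4, 3, 2; Σd² = 48
ρ = 1 − 6Σd² / [n(n²−1)] = 1 − 6×48 / (6×35) = 1 − 288/210 ≈ -0.3714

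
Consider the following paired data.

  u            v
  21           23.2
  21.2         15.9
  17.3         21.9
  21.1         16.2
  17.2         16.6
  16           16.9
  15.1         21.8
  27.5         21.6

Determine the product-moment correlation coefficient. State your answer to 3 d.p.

n = 8, Σu = 156.4, Σv = 154.1, Σu² = 3171.04, Σv² = 3036.07, Σuv = 3024.07
nΣuv − ΣuΣv = 24192.56 − 24101.24 = 91.32
nΣu² − (Σu)² = 25368.32 − 24460.96 = 907.36; nΣv² − (Σv)² = 24288.56 − 23746.81 = 541.75
r = 91.32 / √(907.36 × 541.75) = 91.32 / 701.1150 ≈ 0.130

0.130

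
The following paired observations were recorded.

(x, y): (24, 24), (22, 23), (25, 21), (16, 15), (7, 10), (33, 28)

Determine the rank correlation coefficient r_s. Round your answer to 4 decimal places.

0.8286

Rank x: 4, 3, 5, 2, 1, 6
Rank y: 5, 4, 3, 2, 1, 6
d = rank(x) − rank(y): -1, -1, 2, 0, 0, 0; Σd² = 6
ρ = 1 − 6Σd² / [n(n²−1)] = 1 − 6×6 / (6×35) = 1 − 36/210 ≈ 0.8286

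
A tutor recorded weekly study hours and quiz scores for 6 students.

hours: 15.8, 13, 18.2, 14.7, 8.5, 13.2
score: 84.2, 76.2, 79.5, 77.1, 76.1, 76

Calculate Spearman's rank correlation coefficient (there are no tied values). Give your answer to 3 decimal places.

0.771

Rank hours: 5, 2, 6, 4, 1, 3
Rank score: 6, 3, 5, 4, 2, 1
d = rank(hours) − rank(score): -1, -1, 1, 0, -1, 2; Σd² = 8
ρ = 1 − 6Σd² / [n(n²−1)] = 1 − 6×8 / (6×35) = 1 − 48/210 ≈ 0.771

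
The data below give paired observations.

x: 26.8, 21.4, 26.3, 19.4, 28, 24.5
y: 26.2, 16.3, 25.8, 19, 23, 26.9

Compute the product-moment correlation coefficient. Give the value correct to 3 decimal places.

n = 6, Σx = 146.4, Σy = 137.2, Σx² = 3628.5, Σy² = 3231.38, Σxy = 3401.17
nΣxy − ΣxΣy = 20407.02 − 20086.08 = 320.94
nΣx² − (Σx)² = 21771 − 21432.96 = 338.04; nΣy² − (Σy)² = 19388.28 − 18823.84 = 564.44
r = 320.94 / √(338.04 × 564.44) = 320.94 / 436.8104 ≈ 0.735

0.735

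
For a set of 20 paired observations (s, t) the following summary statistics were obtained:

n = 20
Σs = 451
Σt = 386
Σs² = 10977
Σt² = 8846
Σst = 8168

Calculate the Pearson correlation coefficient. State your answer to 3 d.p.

r = (nΣst − ΣsΣt) / √[(nΣs² − (Σs)²)(nΣt² − (Σt)²)]
Numerator: 20×8168 − 451×386 = -10726
Denominator: √[(219540 − 203401)(176920 − 148996)] = √[16139 × 27924] = 21228.8821
r = -10726 / 21228.8821 ≈ -0.505

-0.505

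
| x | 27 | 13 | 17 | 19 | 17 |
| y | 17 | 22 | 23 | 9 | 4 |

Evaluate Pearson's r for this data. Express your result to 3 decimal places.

-0.117

n = 5, Σx = 93, Σy = 75, Σx² = 1837, Σy² = 1399, Σxy = 1375
nΣxy − ΣxΣy = 6875 − 6975 = -100
nΣx² − (Σx)² = 9185 − 8649 = 536; nΣy² − (Σy)² = 6995 − 5625 = 1370
r = -100 / √(536 × 1370) = -100 / 856.9247 ≈ -0.117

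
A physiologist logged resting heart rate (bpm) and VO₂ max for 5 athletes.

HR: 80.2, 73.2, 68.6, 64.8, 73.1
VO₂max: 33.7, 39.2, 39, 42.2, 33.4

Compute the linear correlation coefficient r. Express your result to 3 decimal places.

-0.822

n = 5, Σx = 359.9, Σy = 187.5, Σx² = 26038.89, Σy² = 7089.73, Σxy = 13423.68
nΣxy − ΣxΣy = 67118.4 − 67481.25 = -362.85
nΣx² − (Σx)² = 130194.45 − 129528.01 = 666.44; nΣy² − (Σy)² = 35448.65 − 35156.25 = 292.4
r = -362.85 / √(666.44 × 292.4) = -362.85 / 441.4375 ≈ -0.822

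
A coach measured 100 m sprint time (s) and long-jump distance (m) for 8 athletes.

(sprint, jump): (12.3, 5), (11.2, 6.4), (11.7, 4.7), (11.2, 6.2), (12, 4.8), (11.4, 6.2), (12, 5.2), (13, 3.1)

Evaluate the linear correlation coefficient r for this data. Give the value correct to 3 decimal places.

-0.934

n = 8, Σx = 94.8, Σy = 41.6, Σx² = 1126.02, Σy² = 224.62, Σxy = 488.59
nΣxy − ΣxΣy = 3908.72 − 3943.68 = -34.96
nΣx² − (Σx)² = 9008.16 − 8987.04 = 21.12; nΣy² − (Σy)² = 1796.96 − 1730.56 = 66.4
r = -34.96 / √(21.12 × 66.4) = -34.96 / 37.4482 ≈ -0.934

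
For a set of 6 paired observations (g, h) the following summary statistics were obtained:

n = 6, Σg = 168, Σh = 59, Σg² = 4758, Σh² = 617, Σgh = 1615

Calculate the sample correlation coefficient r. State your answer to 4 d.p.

r = (nΣgh − ΣgΣh) / √[(nΣg² − (Σg)²)(nΣh² − (Σh)²)]
Numerator: 6×1615 − 168×59 = -222
Denominator: √[(28548 − 28224)(3702 − 3481)] = √[324 × 221] = 267.5892
r = -222 / 267.5892 ≈ -0.8296

-0.8296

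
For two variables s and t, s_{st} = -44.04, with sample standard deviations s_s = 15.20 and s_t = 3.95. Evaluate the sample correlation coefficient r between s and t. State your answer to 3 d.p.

-0.734

r = Cov(s,t) / (s_s · s_t) = -44.04 / (15.20 × 3.95)
  = -44.04 / 60.0400 ≈ -0.734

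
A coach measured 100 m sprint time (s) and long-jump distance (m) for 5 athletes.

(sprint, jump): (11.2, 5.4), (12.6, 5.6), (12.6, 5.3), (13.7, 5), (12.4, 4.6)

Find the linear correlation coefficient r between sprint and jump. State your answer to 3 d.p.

n = 5, Σx = 62.5, Σy = 25.9, Σx² = 784.41, Σy² = 134.77, Σxy = 323.36
nΣxy − ΣxΣy = 1616.8 − 1618.75 = -1.95
nΣx² − (Σx)² = 3922.05 − 3906.25 = 15.8; nΣy² − (Σy)² = 673.85 − 670.81 = 3.04
r = -1.95 / √(15.8 × 3.04) = -1.95 / 6.9305 ≈ -0.281

-0.281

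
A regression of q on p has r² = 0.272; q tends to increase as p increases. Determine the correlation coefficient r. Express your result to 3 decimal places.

|r| = √0.272 = 0.522
The association is positive, so r = 0.522.

0.522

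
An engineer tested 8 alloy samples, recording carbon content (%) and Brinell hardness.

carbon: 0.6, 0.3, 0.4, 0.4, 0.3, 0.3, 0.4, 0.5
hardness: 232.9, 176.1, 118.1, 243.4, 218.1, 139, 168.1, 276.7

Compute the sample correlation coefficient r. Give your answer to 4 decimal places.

n = 8, Σx = 3.2, Σy = 1572.4, Σx² = 1.36, Σy² = 330153.9, Σxy = 649.89
nΣxy − ΣxΣy = 5199.12 − 5031.68 = 167.44
nΣx² − (Σx)² = 10.88 − 10.24 = 0.64; nΣy² − (Σy)² = 2641231.2 − 2472441.76 = 168789.44
r = 167.44 / √(0.64 × 168789.44) = 167.44 / 328.6719 ≈ 0.5094

0.5094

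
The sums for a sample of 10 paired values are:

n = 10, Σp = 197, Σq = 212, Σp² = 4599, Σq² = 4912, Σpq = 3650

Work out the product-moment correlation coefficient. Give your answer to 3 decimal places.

r = (nΣpq − ΣpΣq) / √[(nΣp² − (Σp)²)(nΣq² − (Σq)²)]
Numerator: 10×3650 − 197×212 = -5264
Denominator: √[(45990 − 38809)(49120 − 44944)] = √[7181 × 4176] = 5476.1169
r = -5264 / 5476.1169 ≈ -0.961

-0.961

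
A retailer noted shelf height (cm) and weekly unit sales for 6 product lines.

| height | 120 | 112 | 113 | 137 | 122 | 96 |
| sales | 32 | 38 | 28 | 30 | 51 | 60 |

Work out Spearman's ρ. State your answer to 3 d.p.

-0.429

Rank height: 4, 2, 3, 6, 5, 1
Rank sales: 3, 4, 1, 2, 5, 6
d = rank(height) − rank(sales): 1, -2, 2, 4, 0, -5; Σd² = 50
ρ = 1 − 6Σd² / [n(n²−1)] = 1 − 6×50 / (6×35) = 1 − 300/210 ≈ -0.429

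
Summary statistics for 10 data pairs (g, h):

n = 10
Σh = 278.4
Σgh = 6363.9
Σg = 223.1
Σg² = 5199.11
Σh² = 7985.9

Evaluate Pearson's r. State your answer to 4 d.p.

0.6690

r = (nΣgh − ΣgΣh) / √[(nΣg² − (Σg)²)(nΣh² − (Σh)²)]
Numerator: 10×6363.9 − 223.1×278.4 = 1527.96
Denominator: √[(51991.1 − 49773.61)(79859 − 77506.56)] = √[2217.49 × 2352.44] = 2283.9685
r = 1527.96 / 2283.9685 ≈ 0.6690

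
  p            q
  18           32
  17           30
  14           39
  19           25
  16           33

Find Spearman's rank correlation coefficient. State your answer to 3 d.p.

-0.900

Rank p: 4, 3, 1, 5, 2
Rank q: 3, 2, 5, 1, 4
d = rank(p) − rank(q): 1, 1, -4, 4, -2; Σd² = 38
ρ = 1 − 6Σd² / [n(n²−1)] = 1 − 6×38 / (5×24) = 1 − 228/120 ≈ -0.900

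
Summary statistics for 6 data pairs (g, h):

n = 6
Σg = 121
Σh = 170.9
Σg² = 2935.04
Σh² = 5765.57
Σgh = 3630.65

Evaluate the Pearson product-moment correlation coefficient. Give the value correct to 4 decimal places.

r = (nΣgh − ΣgΣh) / √[(nΣg² − (Σg)²)(nΣh² − (Σh)²)]
Numerator: 6×3630.65 − 121×170.9 = 1105
Denominator: √[(17610.24 − 14641)(34593.42 − 29206.81)] = √[2969.24 × 5386.61] = 3999.2672
r = 1105 / 3999.2672 ≈ 0.2763

0.2763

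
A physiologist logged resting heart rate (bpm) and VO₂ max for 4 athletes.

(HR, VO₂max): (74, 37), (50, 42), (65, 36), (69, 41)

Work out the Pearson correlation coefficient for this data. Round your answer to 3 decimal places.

n = 4, Σx = 258, Σy = 156, Σx² = 16962, Σy² = 6110, Σxy = 10007
nΣxy − ΣxΣy = 40028 − 40248 = -220
nΣx² − (Σx)² = 67848 − 66564 = 1284; nΣy² − (Σy)² = 24440 − 24336 = 104
r = -220 / √(1284 × 104) = -220 / 365.4258 ≈ -0.602

-0.602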